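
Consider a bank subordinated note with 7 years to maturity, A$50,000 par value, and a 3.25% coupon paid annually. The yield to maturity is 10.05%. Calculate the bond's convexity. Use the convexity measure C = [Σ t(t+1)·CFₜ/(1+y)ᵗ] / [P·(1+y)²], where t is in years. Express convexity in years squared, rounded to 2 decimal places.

39.35

With y = 0.1005:
  t   CF        PV=CF/(1+0.1005)^t    t·PV        t(t+1)·PV
  1     1,625.00     1,476.6015     1,476.6015       2,953.2031
  2     1,625.00     1,341.7552     2,683.5103       8,050.5309
  3     1,625.00     1,219.2232     3,657.6697      14,630.6786
  4     1,625.00     1,107.8812     4,431.5246      22,157.6232
  5     1,625.00     1,006.7071     5,033.5355      30,201.2130
  6     1,625.00       914.7725     5,488.6348      38,420.4436
  7    51,625.00    26,407.6489   184,853.5420   1,478,828.3357
  Σ                 33,474.5895   207,625.0184   1,595,242.0280
P = 33,474.5895.
Convexity = Σ t(t+1)·PV / [P·(1+y)²] = 1,595,242.0280 / (33,474.5895 × 1.211100) = 39.34878.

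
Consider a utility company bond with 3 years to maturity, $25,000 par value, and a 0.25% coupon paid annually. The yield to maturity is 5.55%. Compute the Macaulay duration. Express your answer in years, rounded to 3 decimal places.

Periodic yield y = 0.0555. Discount each cash flow and weight by its year:
  t   CF        PV=CF/(1+0.0555)^t    t·PV
  1        62.50        59.2136        59.2136
  2        62.50        56.1001       112.2002
  3    25,062.50    21,313.2499    63,939.7497
  Σ                 21,428.5636    64,111.1635
Price P = Σ PV = 21,428.5636.
Macaulay duration = Σ(t·PV) / P = 64,111.1635 / 21,428.5636 = 2.99186 years.

2.992 years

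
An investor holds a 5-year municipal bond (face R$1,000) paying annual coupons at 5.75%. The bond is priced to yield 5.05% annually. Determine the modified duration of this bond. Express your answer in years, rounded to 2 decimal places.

4.28 years

Periodic yield y = 0.0505. First find Macaulay duration:
  t   CF        PV=CF/(1+0.0505)^t    t·PV
  1        57.50        54.7358        54.7358
  2        57.50        52.1046       104.2091
  3        57.50        49.5998       148.7993
  4        57.50        47.2154       188.8616
  5     1,057.50       826.6089     4,133.0446
  Σ                  1,030.2645     4,629.6505
P = 1,030.2645; Macaulay duration = 4,629.6505 / 1,030.2645 = 4.49365 years.
Modified duration = D_Mac / (1 + y) = 4.49365 / 1.0505 = 4.27763 years.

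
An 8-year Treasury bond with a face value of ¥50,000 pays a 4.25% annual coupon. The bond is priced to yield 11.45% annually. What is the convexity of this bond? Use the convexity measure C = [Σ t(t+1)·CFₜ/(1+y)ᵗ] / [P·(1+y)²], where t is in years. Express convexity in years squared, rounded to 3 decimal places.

45.011

With y = 0.1145:
  t   CF        PV=CF/(1+0.1145)^t    t·PV        t(t+1)·PV
  1     2,125.00     1,906.6846     1,906.6846       3,813.3692
  2     2,125.00     1,710.7982     3,421.5964      10,264.7893
  3     2,125.00     1,535.0365     4,605.1096      18,420.4384
  4     2,125.00     1,377.3320     5,509.3281      27,546.6403
  5     2,125.00     1,235.8295     6,179.1477      37,074.8861
  6     2,125.00     1,108.8645     6,653.1873      46,572.3109
  7     2,125.00       994.9435     6,964.6046      55,716.8367
  8    52,125.00    21,898.0521   175,184.4171   1,576,659.7539
  Σ                 31,767.5411   210,424.0753   1,776,069.0248
P = 31,767.5411.
Convexity = Σ t(t+1)·PV / [P·(1+y)²] = 1,776,069.0248 / (31,767.5411 × 1.242110) = 45.01073.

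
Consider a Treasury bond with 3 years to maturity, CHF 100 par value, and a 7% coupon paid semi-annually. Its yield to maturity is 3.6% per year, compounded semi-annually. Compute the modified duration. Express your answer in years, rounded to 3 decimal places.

2.721 years

Periodic yield y = 0.018. First find Macaulay duration:
  t   CF        PV=CF/(1+0.018)^t    t·PV
  1         3.50         3.4381         3.4381
  2         3.50         3.3773         6.7546
  3         3.50         3.3176         9.9528
  4         3.50         3.2589        13.0358
  5         3.50         3.2013        16.0066
  6       103.50        92.9937       557.9624
  Σ                    109.5870       607.1504
P = 109.5870; Macaulay duration = 607.1504 / 109.5870 = 5.54035 half-year periods = 2.77017 years.
Modified duration = D_Mac / (1 + y) = 2.77017 / 1.018 = 2.72119 years.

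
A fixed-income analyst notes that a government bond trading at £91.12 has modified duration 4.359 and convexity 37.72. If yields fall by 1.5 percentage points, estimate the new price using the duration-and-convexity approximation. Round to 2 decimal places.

Duration effect: -D_mod·Δy = -4.359 × (-0.015) = +0.065385
Convexity effect: ½·C·(Δy)² = 0.5 × 37.72 × (-0.015)² = +0.0042435
ΔP/P ≈ +0.065385 + 0.0042435 = +0.0696285
New price ≈ 91.12 × (1 + 0.0696285) = 97.46454892.

£97.46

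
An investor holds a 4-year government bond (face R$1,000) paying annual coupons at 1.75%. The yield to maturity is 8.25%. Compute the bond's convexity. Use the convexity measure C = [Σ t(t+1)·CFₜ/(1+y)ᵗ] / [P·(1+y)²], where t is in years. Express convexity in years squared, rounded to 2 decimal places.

16.40

With y = 0.0825:
  t   CF        PV=CF/(1+0.0825)^t    t·PV        t(t+1)·PV
  1        17.50        16.1663        16.1663          32.3326
  2        17.50        14.9342        29.8684          89.6053
  3        17.50        13.7960        41.3881         165.5524
  4     1,017.50       741.0078     2,964.0313      14,820.1566
  Σ                    785.9044     3,051.4541      15,107.6469
P = 785.9044.
Convexity = Σ t(t+1)·PV / [P·(1+y)²] = 15,107.6469 / (785.9044 × 1.171806) = 16.40481.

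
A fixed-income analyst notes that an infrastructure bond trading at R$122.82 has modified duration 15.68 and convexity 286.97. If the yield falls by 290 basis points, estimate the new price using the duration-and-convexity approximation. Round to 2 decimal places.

R$193.49

Duration effect: -D_mod·Δy = -15.68 × (-0.029) = +0.454720
Convexity effect: ½·C·(Δy)² = 0.5 × 286.97 × (-0.029)² = +0.120670885
ΔP/P ≈ +0.454720 + 0.120670885 = +0.575390885
New price ≈ 122.82 × (1 + 0.575390885) = 193.4895084957.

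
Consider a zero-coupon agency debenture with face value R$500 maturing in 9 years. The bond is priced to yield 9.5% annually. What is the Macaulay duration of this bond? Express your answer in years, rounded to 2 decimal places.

A zero-coupon bond has a single cash flow at maturity, so its Macaulay duration equals its maturity: 9 years.

9.00 years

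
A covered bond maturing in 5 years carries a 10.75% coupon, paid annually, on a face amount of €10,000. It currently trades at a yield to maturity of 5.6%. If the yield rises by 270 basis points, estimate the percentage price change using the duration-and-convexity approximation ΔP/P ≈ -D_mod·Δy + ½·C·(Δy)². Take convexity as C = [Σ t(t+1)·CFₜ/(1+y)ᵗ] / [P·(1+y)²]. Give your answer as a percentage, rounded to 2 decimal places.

-9.98%

With y = 0.056:
  t   CF        PV=CF/(1+0.056)^t    t·PV        t(t+1)·PV
  1     1,075.00     1,017.9924     1,017.9924       2,035.9848
  2     1,075.00       964.0080     1,928.0160       5,784.0479
  3     1,075.00       912.8863     2,738.6590      10,954.6361
  4     1,075.00       864.4757     3,457.9028      17,289.5141
  5    11,075.00     8,433.8164    42,169.0821     253,014.4929
  Σ                 12,193.1789    51,311.6524     289,078.6758
P = 12,193.1789; D_Mac = 4.20823 yrs; D_mod = 3.98506 yrs; C = 21.26039.
Duration effect: -3.98506 × (+0.027) = -0.107597
Convexity effect: 0.5 × 21.26039 × (0.027)² = +0.0077494
ΔP/P ≈ -0.107597 + 0.0077494 = -0.099847 = -9.9847%.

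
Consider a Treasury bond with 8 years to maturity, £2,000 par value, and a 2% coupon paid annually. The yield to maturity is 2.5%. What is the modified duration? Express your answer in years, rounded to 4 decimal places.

Periodic yield y = 0.025. First find Macaulay duration:
  t   CF        PV=CF/(1+0.025)^t    t·PV
  1        40.00        39.0244        39.0244
  2        40.00        38.0726        76.1452
  3        40.00        37.1440       111.4319
  4        40.00        36.2380       144.9521
  5        40.00        35.3542       176.7709
  6        40.00        34.4919       206.9512
  7        40.00        33.6506       235.5543
  8     2,040.00     1,674.3230    13,394.5840
  Σ                  1,928.2986    14,385.4140
P = 1,928.2986; Macaulay duration = 14,385.4140 / 1,928.2986 = 7.46016 years.
Modified duration = D_Mac / (1 + y) = 7.46016 / 1.025 = 7.27820 years.

7.2782 years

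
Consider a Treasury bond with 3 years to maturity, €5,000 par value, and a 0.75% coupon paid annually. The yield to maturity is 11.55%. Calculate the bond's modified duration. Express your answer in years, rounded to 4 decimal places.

Periodic yield y = 0.1155. First find Macaulay duration:
  t   CF        PV=CF/(1+0.1155)^t    t·PV
  1        37.50        33.6172        33.6172
  2        37.50        30.1365        60.2729
  3     5,037.50     3,629.1618    10,887.4855
  Σ                  3,692.9155    10,981.3756
P = 3,692.9155; Macaulay duration = 10,981.3756 / 3,692.9155 = 2.97363 years.
Modified duration = D_Mac / (1 + y) = 2.97363 / 1.1155 = 2.66574 years.

2.6657 years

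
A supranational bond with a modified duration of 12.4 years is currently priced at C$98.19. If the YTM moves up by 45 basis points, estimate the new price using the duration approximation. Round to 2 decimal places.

Duration approximation: ΔP/P ≈ -D_mod · Δy = -12.4 × (+0.0045) = -0.055800.
New price ≈ 98.19 × (1 - 0.055800) = 92.710998.

C$92.71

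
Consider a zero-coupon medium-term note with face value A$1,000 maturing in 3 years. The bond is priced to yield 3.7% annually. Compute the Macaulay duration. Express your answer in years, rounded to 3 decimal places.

A zero-coupon bond has a single cash flow at maturity, so its Macaulay duration equals its maturity: 3 years.

3.000 years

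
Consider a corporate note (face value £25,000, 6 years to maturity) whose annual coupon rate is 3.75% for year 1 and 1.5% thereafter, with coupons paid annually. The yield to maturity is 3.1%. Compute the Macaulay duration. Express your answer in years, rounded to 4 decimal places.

Periodic yield y = 0.031. Discount each cash flow and weight by its year:
  t   CF        PV=CF/(1+0.031)^t    t·PV
  1       937.50       909.3113       909.3113
  2       375.00       352.7881       705.5762
  3       375.00       342.1805     1,026.5415
  4       375.00       331.8919     1,327.5675
  5       375.00       321.9126     1,609.5629
  6    25,375.00    21,127.7894   126,766.7364
  Σ                 23,385.8738   132,345.2958
Price P = Σ PV = 23,385.8738.
Macaulay duration = Σ(t·PV) / P = 132,345.2958 / 23,385.8738 = 5.65920 years.

5.6592 years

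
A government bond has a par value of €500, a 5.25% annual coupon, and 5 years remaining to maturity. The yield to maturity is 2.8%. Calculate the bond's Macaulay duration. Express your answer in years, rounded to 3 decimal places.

4.553 years

Periodic yield y = 0.028. Discount each cash flow and weight by its year:
  t   CF        PV=CF/(1+0.028)^t    t·PV
  1        26.25        25.5350        25.5350
  2        26.25        24.8395        49.6790
  3        26.25        24.1630        72.4889
  4        26.25        23.5048        94.0193
  5       526.25       458.3809     2,291.9046
  Σ                    556.4232     2,533.6268
Price P = Σ PV = 556.4232.
Macaulay duration = Σ(t·PV) / P = 2,533.6268 / 556.4232 = 4.55342 years.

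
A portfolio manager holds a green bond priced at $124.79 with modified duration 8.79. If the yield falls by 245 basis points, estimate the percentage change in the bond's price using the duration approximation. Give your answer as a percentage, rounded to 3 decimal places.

+21.536%

Duration approximation: ΔP/P ≈ -D_mod · Δy = -8.79 × (-0.0245) = +0.215355.
As a percentage: +21.5355%.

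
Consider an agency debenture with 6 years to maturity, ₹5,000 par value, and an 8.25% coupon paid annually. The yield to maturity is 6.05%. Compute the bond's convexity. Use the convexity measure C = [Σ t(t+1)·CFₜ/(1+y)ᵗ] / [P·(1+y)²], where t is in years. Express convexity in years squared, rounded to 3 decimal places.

With y = 0.0605:
  t   CF        PV=CF/(1+0.0605)^t    t·PV        t(t+1)·PV
  1       412.50       388.9675       388.9675         777.9349
  2       412.50       366.7774       733.5549       2,200.6646
  3       412.50       345.8533     1,037.5599       4,150.2397
  4       412.50       326.1229     1,304.4915       6,522.4575
  5       412.50       307.5180     1,537.5902       9,225.5410
  6     5,412.50     3,804.8179    22,828.9072     159,802.3504
  Σ                  5,540.0570    27,831.0711     182,679.1881
P = 5,540.0570.
Convexity = Σ t(t+1)·PV / [P·(1+y)²] = 182,679.1881 / (5,540.0570 × 1.124660) = 29.31929.

29.319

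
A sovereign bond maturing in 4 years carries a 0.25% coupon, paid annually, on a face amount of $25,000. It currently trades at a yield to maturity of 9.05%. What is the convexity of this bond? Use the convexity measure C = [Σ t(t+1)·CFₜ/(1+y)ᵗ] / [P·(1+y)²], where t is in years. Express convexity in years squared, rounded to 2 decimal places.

16.72

With y = 0.0905:
  t   CF        PV=CF/(1+0.0905)^t    t·PV        t(t+1)·PV
  1        62.50        57.3132        57.3132         114.6263
  2        62.50        52.5568       105.1135         315.3406
  3        62.50        48.1951       144.5853         578.3414
  4    25,062.50    17,722.3664    70,889.4655     354,447.3273
  Σ                 17,880.4314    71,196.4775     355,455.6357
P = 17,880.4314.
Convexity = Σ t(t+1)·PV / [P·(1+y)²] = 355,455.6357 / (17,880.4314 × 1.189190) = 16.71691.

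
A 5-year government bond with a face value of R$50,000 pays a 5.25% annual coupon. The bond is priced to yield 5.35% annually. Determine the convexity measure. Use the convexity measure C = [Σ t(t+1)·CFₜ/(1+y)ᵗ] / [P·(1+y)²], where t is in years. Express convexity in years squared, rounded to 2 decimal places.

With y = 0.0535:
  t   CF        PV=CF/(1+0.0535)^t    t·PV        t(t+1)·PV
  1     2,625.00     2,491.6944     2,491.6944       4,983.3887
  2     2,625.00     2,365.1584     4,730.3168      14,190.9503
  3     2,625.00     2,245.0483     6,735.1449      26,940.5795
  4     2,625.00     2,131.0378     8,524.1511      42,620.7555
  5    52,625.00    40,552.6658   202,763.3292   1,216,579.9755
  Σ                 49,785.6047   225,244.6363   1,305,315.6495
P = 49,785.6047.
Convexity = Σ t(t+1)·PV / [P·(1+y)²] = 1,305,315.6495 / (49,785.6047 × 1.109862) = 23.62341.

23.62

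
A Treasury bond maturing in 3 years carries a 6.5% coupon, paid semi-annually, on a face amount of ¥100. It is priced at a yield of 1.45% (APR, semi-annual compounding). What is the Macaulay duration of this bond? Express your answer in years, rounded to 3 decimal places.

2.791 years

Periodic yield y = 0.00725. Discount each cash flow and weight by its period:
  t   CF        PV=CF/(1+0.00725)^t    t·PV
  1         3.25         3.2266         3.2266
  2         3.25         3.2034         6.4068
  3         3.25         3.1803         9.5410
  4         3.25         3.1574        12.6297
  5         3.25         3.1347        15.6735
  6       103.25        98.8704       593.2226
  Σ                    114.7729       640.7002
Price P = Σ PV = 114.7729.
Macaulay duration = Σ(t·PV) / P = 640.7002 / 114.7729 = 5.58233 half-year periods.
In years: 5.58233 / 2 = 2.79117 years.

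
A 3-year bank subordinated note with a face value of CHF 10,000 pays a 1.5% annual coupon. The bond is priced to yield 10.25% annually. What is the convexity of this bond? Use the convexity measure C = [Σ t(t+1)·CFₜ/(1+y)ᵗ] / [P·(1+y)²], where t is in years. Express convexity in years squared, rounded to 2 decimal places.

With y = 0.1025:
  t   CF        PV=CF/(1+0.1025)^t    t·PV        t(t+1)·PV
  1       150.00       136.0544       136.0544         272.1088
  2       150.00       123.4054       246.8107         740.4322
  3    10,150.00     7,574.0863    22,722.2588      90,889.0353
  Σ                  7,833.5461    23,105.1240      91,901.5764
P = 7,833.5461.
Convexity = Σ t(t+1)·PV / [P·(1+y)²] = 91,901.5764 / (7,833.5461 × 1.215506) = 9.65178.

9.65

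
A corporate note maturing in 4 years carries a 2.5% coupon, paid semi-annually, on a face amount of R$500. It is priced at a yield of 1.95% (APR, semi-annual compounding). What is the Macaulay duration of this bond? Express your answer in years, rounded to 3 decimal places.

Periodic yield y = 0.00975. Discount each cash flow and weight by its period:
  t   CF        PV=CF/(1+0.00975)^t    t·PV
  1         6.25         6.1897         6.1897
  2         6.25         6.1299        12.2598
  3         6.25         6.0707        18.2121
  4         6.25         6.0121        24.0483
  5         6.25         5.9540        29.7701
  6         6.25         5.8965        35.3792
  7         6.25         5.8396        40.8772
  8       506.25       468.4402     3,747.5215
  Σ                    510.5326     3,914.2578
Price P = Σ PV = 510.5326.
Macaulay duration = Σ(t·PV) / P = 3,914.2578 / 510.5326 = 7.66701 half-year periods.
In years: 7.66701 / 2 = 3.83350 years.

3.834 years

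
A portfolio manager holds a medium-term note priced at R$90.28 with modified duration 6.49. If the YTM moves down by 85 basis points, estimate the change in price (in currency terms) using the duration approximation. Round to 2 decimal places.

Duration approximation: ΔP/P ≈ -D_mod · Δy = -6.49 × (-0.0085) = +0.055165.
ΔP ≈ 90.28 × (+0.055165) = +4.9802962.

+R$4.98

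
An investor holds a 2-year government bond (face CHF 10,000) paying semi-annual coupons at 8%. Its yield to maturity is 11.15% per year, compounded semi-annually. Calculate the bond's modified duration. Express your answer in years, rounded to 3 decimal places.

Periodic yield y = 0.05575. First find Macaulay duration:
  t   CF        PV=CF/(1+0.05575)^t    t·PV
  1       400.00       378.8776       378.8776
  2       400.00       358.8705       717.7411
  3       400.00       339.9200     1,019.7600
  4    10,400.00     8,371.2243    33,484.8972
  Σ                  9,448.8924    35,601.2759
P = 9,448.8924; Macaulay duration = 35,601.2759 / 9,448.8924 = 3.76777 half-year periods = 1.88389 years.
Modified duration = D_Mac / (1 + y) = 1.88389 / 1.05575 = 1.78441 years.

1.784 years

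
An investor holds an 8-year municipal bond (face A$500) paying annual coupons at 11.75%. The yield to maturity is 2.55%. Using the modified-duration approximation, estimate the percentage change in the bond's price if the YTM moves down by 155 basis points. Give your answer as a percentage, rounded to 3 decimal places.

Periodic yield y = 0.0255. Modified duration first:
  t   CF        PV=CF/(1+0.0255)^t    t·PV
  1        58.75        57.2891        57.2891
  2        58.75        55.8646       111.7292
  3        58.75        54.4755       163.4264
  4        58.75        53.1209       212.4835
  5        58.75        51.8000       258.9999
  6        58.75        50.5119       303.0715
  7        58.75        49.2559       344.7913
  8       558.75       456.8064     3,654.4515
  Σ                    829.1243     5,106.2423
P = 829.1243; D_Mac = 6.15860 yrs; D_mod = 6.15860/(1+0.0255) = 6.00546 yrs.
ΔP/P ≈ -D_mod · Δy = -6.00546 × (-0.0155) = +0.093085 = +9.3085%.

+9.308%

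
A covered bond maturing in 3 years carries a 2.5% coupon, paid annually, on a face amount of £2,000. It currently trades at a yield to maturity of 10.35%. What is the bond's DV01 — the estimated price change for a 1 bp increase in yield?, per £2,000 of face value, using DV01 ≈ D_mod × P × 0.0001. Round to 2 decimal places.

£0.43

Periodic yield y = 0.1035.
  t   CF        PV=CF/(1+0.1035)^t    t·PV
  1        50.00        45.3104        45.3104
  2        50.00        41.0606        82.1212
  3     2,050.00     1,525.5865     4,576.7596
  Σ                  1,611.9575     4,704.1912
P = 1,611.9575; D_Mac = 2.91831 yrs; D_mod = 2.64459 yrs.
DV01 ≈ 2.64459 × 1,611.9575 × 0.0001 = 0.426297.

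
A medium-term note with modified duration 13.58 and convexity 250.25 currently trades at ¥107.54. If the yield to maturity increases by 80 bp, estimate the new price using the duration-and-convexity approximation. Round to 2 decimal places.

¥96.72

Duration effect: -D_mod·Δy = -13.58 × (+0.008) = -0.108640
Convexity effect: ½·C·(Δy)² = 0.5 × 250.25 × (0.008)² = +0.0080080
ΔP/P ≈ -0.108640 + 0.0080080 = -0.100632
New price ≈ 107.54 × (1 - 0.100632) = 96.71803472.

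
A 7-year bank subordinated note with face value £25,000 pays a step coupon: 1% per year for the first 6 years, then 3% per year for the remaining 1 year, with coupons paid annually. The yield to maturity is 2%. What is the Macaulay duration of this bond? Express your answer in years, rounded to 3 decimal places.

6.791 years

Periodic yield y = 0.02. Discount each cash flow and weight by its year:
  t   CF        PV=CF/(1+0.02)^t    t·PV
  1       250.00       245.0980       245.0980
  2       250.00       240.2922       480.5844
  3       250.00       235.5806       706.7418
  4       250.00       230.9614       923.8454
  5       250.00       226.4327     1,132.1635
  6       250.00       221.9928     1,331.9571
  7    25,750.00    22,416.9246   156,918.4722
  Σ                 23,817.2823   161,738.8624
Price P = Σ PV = 23,817.2823.
Macaulay duration = Σ(t·PV) / P = 161,738.8624 / 23,817.2823 = 6.79082 years.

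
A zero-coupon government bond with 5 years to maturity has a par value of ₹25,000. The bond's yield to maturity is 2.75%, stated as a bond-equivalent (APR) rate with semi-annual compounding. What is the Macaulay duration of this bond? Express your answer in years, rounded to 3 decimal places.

A zero-coupon bond has a single cash flow at maturity, so its Macaulay duration equals its maturity: 5 years.
(Equivalently: 10 semi-annual periods ÷ 2 = 5 years.)

5.000 years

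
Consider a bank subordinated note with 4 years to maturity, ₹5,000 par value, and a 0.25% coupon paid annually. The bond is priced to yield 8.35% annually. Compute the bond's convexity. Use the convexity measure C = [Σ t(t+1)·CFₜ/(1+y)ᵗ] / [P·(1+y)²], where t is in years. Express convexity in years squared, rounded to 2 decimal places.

With y = 0.0835:
  t   CF        PV=CF/(1+0.0835)^t    t·PV        t(t+1)·PV
  1        12.50        11.5367        11.5367          23.0734
  2        12.50        10.6476        21.2952          63.8857
  3        12.50         9.8271        29.4812         117.9246
  4     5,012.50     3,636.9617    14,547.8466      72,739.2332
  Σ                  3,668.9730    14,610.1597      72,944.1169
P = 3,668.9730.
Convexity = Σ t(t+1)·PV / [P·(1+y)²] = 72,944.1169 / (3,668.9730 × 1.173972) = 16.93511.

16.94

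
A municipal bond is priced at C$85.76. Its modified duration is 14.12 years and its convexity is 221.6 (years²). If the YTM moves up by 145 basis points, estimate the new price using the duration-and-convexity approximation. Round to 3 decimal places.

Duration effect: -D_mod·Δy = -14.12 × (+0.0145) = -0.204740
Convexity effect: ½·C·(Δy)² = 0.5 × 221.6 × (0.0145)² = +0.0232957
ΔP/P ≈ -0.204740 + 0.0232957 = -0.1814443
New price ≈ 85.76 × (1 - 0.1814443) = 70.199336832.

C$70.199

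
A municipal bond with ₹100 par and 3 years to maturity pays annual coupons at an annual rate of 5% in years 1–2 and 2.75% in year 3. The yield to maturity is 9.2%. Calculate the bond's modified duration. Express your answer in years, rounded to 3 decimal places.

Periodic yield y = 0.092. First find Macaulay duration:
  t   CF        PV=CF/(1+0.092)^t    t·PV
  1         5.00         4.5788         4.5788
  2         5.00         4.1930         8.3860
  3       102.75        78.9067       236.7201
  Σ                     87.6785       249.6849
P = 87.6785; Macaulay duration = 249.6849 / 87.6785 = 2.84773 years.
Modified duration = D_Mac / (1 + y) = 2.84773 / 1.092 = 2.60781 years.

2.608 years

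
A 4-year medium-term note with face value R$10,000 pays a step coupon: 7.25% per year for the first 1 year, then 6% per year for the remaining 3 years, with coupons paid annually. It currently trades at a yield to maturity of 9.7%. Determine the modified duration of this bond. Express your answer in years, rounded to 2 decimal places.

Periodic yield y = 0.097. First find Macaulay duration:
  t   CF        PV=CF/(1+0.097)^t    t·PV
  1       725.00       660.8933       660.8933
  2       600.00       498.5836       997.1672
  3       600.00       454.4974     1,363.4921
  4    10,600.00     7,319.4653    29,277.8611
  Σ                  8,933.4396    32,299.4138
P = 8,933.4396; Macaulay duration = 32,299.4138 / 8,933.4396 = 3.61556 years.
Modified duration = D_Mac / (1 + y) = 3.61556 / 1.097 = 3.29586 years.

3.30 years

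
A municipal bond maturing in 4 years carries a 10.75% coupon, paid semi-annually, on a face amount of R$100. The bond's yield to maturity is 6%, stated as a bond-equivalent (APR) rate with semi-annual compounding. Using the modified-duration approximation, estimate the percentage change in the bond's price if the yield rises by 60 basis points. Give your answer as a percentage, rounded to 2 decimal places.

-1.99%

Periodic yield y = 0.03. Modified duration first:
  t   CF        PV=CF/(1+0.03)^t    t·PV
  1        5.375         5.2184         5.2184
  2        5.375         5.0665        10.1329
  3        5.375         4.9189        14.7567
  4        5.375         4.7756        19.1025
  5        5.375         4.6365        23.1826
  6        5.375         4.5015        27.0089
  7        5.375         4.3704        30.5926
  8      105.375        83.1840       665.4720
  Σ                    116.6718       795.4665
P = 116.6718; D_Mac = 6.81799 half-year periods = 3.40899 yrs; D_mod = 3.40899/(1+0.03) = 3.30970 yrs.
ΔP/P ≈ -D_mod · Δy = -3.30970 × (+0.006) = -0.019858 = -1.9858%.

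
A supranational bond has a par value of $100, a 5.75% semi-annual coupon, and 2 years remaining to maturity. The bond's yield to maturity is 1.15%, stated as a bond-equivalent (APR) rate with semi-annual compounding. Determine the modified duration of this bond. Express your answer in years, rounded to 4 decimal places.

1.9107 years

Periodic yield y = 0.00575. First find Macaulay duration:
  t   CF        PV=CF/(1+0.00575)^t    t·PV
  1        2.875         2.8586         2.8586
  2        2.875         2.8422         5.6844
  3        2.875         2.8260         8.4779
  4      102.875       100.5425       402.1700
  Σ                    109.0693       419.1909
P = 109.0693; Macaulay duration = 419.1909 / 109.0693 = 3.84335 half-year periods = 1.92167 years.
Modified duration = D_Mac / (1 + y) = 1.92167 / 1.00575 = 1.91069 years.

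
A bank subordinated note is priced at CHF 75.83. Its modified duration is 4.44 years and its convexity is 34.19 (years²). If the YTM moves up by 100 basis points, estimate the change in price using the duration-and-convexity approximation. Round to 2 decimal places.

-CHF 3.24

Duration effect: -D_mod·Δy = -4.44 × (+0.01) = -0.044400
Convexity effect: ½·C·(Δy)² = 0.5 × 34.19 × (0.01)² = +0.0017095
ΔP/P ≈ -0.044400 + 0.0017095 = -0.0426905
ΔP ≈ 75.83 × (-0.0426905) = -3.237220615.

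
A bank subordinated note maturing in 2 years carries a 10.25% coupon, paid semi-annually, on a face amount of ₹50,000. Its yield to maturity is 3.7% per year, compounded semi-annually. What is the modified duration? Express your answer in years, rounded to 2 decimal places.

Periodic yield y = 0.0185. First find Macaulay duration:
  t   CF        PV=CF/(1+0.0185)^t    t·PV
  1     2,562.50     2,515.9548     2,515.9548
  2     2,562.50     2,470.2551     4,940.5102
  3     2,562.50     2,425.3855     7,276.1565
  4    52,562.50    48,846.3233   195,385.2933
  Σ                 56,257.9188   210,117.9148
P = 56,257.9188; Macaulay duration = 210,117.9148 / 56,257.9188 = 3.73490 half-year periods = 1.86745 years.
Modified duration = D_Mac / (1 + y) = 1.86745 / 1.0185 = 1.83353 years.

1.83 years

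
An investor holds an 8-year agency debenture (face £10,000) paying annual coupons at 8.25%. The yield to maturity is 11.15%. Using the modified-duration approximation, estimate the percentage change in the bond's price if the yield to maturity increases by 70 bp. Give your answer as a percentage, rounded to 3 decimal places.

Periodic yield y = 0.1115. Modified duration first:
  t   CF        PV=CF/(1+0.1115)^t    t·PV
  1       825.00       742.2402       742.2402
  2       825.00       667.7825     1,335.5649
  3       825.00       600.7939     1,802.3818
  4       825.00       540.5254     2,162.1015
  5       825.00       486.3026     2,431.5131
  6       825.00       437.5192     2,625.1154
  7       825.00       393.6295     2,755.4068
  8    10,825.00     4,646.7806    37,174.2449
  Σ                  8,515.5740    51,028.5686
P = 8,515.5740; D_Mac = 5.99238 yrs; D_mod = 5.99238/(1+0.1115) = 5.39126 yrs.
ΔP/P ≈ -D_mod · Δy = -5.39126 × (+0.007) = -0.037739 = -3.7739%.

-3.774%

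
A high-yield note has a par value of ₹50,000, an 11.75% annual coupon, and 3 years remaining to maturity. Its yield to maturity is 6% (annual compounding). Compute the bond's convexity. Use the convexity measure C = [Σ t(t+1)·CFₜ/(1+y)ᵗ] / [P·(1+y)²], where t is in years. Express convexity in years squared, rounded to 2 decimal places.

9.34

With y = 0.06:
  t   CF        PV=CF/(1+0.06)^t    t·PV        t(t+1)·PV
  1     5,875.00     5,542.4528     5,542.4528      11,084.9057
  2     5,875.00     5,228.7291    10,457.4582      31,372.3745
  3    55,875.00    46,913.7274   140,741.1823     562,964.7293
  Σ                 57,684.9094   156,741.0933     605,422.0094
P = 57,684.9094.
Convexity = Σ t(t+1)·PV / [P·(1+y)²] = 605,422.0094 / (57,684.9094 × 1.123600) = 9.34080.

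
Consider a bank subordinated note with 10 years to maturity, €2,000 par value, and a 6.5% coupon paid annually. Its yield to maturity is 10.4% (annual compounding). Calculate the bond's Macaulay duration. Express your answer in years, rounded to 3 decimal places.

7.276 years

Periodic yield y = 0.104. Discount each cash flow and weight by its year:
  t   CF        PV=CF/(1+0.104)^t    t·PV
  1       130.00       117.7536       117.7536
  2       130.00       106.6609       213.3218
  3       130.00        96.6131       289.8394
  4       130.00        87.5119       350.0476
  5       130.00        79.2680       396.3401
  6       130.00        71.8007       430.8044
  7       130.00        65.0369       455.2583
  8       130.00        58.9102       471.2819
  9       130.00        53.3607       480.2465
  10    2,130.00       791.9338     7,919.3378
  Σ                  1,528.8499    11,124.2314
Price P = Σ PV = 1,528.8499.
Macaulay duration = Σ(t·PV) / P = 11,124.2314 / 1,528.8499 = 7.27621 years.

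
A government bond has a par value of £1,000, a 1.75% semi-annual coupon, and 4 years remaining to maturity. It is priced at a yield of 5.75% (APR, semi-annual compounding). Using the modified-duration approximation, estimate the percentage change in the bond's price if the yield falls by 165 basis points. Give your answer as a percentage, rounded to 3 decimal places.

+6.205%

Periodic yield y = 0.02875. Modified duration first:
  t   CF        PV=CF/(1+0.02875)^t    t·PV
  1         8.75         8.5055         8.5055
  2         8.75         8.2678        16.5355
  3         8.75         8.0367        24.1101
  4         8.75         7.8121        31.2485
  5         8.75         7.5938        37.9690
  6         8.75         7.3816        44.2894
  7         8.75         7.1753        50.2270
  8     1,008.75       804.0902     6,432.7215
  Σ                    858.8629     6,645.6065
P = 858.8629; D_Mac = 7.73768 half-year periods = 3.86884 yrs; D_mod = 3.86884/(1+0.02875) = 3.76072 yrs.
ΔP/P ≈ -D_mod · Δy = -3.76072 × (-0.0165) = +0.062052 = +6.2052%.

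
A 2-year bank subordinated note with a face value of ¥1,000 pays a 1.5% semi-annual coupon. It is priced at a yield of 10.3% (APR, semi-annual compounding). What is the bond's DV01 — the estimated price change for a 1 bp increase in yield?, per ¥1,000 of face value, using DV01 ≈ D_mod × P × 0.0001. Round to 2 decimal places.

Periodic yield y = 0.0515.
  t   CF        PV=CF/(1+0.0515)^t    t·PV
  1         7.50         7.1327         7.1327
  2         7.50         6.7833        13.5667
  3         7.50         6.4511        19.3533
  4     1,007.50       824.1532     3,296.6128
  Σ                    844.5203     3,336.6654
P = 844.5203; D_Mac = 3.95096 half-year periods = 1.97548 yrs; D_mod = 1.87873 yrs.
DV01 ≈ 1.87873 × 844.5203 × 0.0001 = 0.158662.

¥0.16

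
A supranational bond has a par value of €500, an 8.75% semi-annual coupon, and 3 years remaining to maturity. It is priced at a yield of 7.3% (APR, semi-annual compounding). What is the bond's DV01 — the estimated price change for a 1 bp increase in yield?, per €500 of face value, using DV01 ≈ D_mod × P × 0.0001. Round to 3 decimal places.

Periodic yield y = 0.0365.
  t   CF        PV=CF/(1+0.0365)^t    t·PV
  1       21.875        21.1047        21.1047
  2       21.875        20.3615        40.7230
  3       21.875        19.6445        58.9334
  4       21.875        18.9527        75.8108
  5       21.875        18.2853        91.4264
  6      521.875       420.8726     2,525.2356
  Σ                    519.2212     2,813.2338
P = 519.2212; D_Mac = 5.41818 half-year periods = 2.70909 yrs; D_mod = 2.61369 yrs.
DV01 ≈ 2.61369 × 519.2212 × 0.0001 = 0.135708.

€0.136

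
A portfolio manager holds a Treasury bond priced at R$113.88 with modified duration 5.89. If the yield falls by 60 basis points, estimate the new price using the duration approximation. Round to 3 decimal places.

Duration approximation: ΔP/P ≈ -D_mod · Δy = -5.89 × (-0.006) = +0.035340.
New price ≈ 113.88 × (1 + 0.035340) = 117.9045192.

R$117.905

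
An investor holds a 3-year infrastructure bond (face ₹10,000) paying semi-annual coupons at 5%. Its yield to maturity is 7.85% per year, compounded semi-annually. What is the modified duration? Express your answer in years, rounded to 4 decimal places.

2.7082 years

Periodic yield y = 0.03925. First find Macaulay duration:
  t   CF        PV=CF/(1+0.03925)^t    t·PV
  1       250.00       240.5581       240.5581
  2       250.00       231.4728       462.9456
  3       250.00       222.7306       668.1918
  4       250.00       214.3186       857.2744
  5       250.00       206.2243     1,031.1215
  6    10,250.00     8,135.8637    48,815.1824
  Σ                  9,251.1681    52,075.2739
P = 9,251.1681; Macaulay duration = 52,075.2739 / 9,251.1681 = 5.62905 half-year periods = 2.81452 years.
Modified duration = D_Mac / (1 + y) = 2.81452 / 1.03925 = 2.70823 years.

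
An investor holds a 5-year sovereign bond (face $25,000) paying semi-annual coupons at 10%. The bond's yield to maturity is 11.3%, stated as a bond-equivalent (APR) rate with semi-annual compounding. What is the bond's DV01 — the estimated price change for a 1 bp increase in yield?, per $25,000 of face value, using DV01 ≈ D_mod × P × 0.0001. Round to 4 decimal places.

$9.0640

Periodic yield y = 0.0565.
  t   CF        PV=CF/(1+0.0565)^t    t·PV
  1     1,250.00     1,183.1519     1,183.1519
  2     1,250.00     1,119.8788     2,239.7575
  3     1,250.00     1,059.9894     3,179.9681
  4     1,250.00     1,003.3028     4,013.2110
  5     1,250.00       949.6477     4,748.2383
  6     1,250.00       898.8620     5,393.1718
  7     1,250.00       850.7922     5,955.5454
  8     1,250.00       805.2931     6,442.3452
  9     1,250.00       762.2273     6,860.0457
  10   26,250.00    15,150.7556   151,507.5565
  Σ                 23,783.9007   191,522.9915
P = 23,783.9007; D_Mac = 8.05263 half-year periods = 4.02632 yrs; D_mod = 3.81099 yrs.
DV01 ≈ 3.81099 × 23,783.9007 × 0.0001 = 9.064032.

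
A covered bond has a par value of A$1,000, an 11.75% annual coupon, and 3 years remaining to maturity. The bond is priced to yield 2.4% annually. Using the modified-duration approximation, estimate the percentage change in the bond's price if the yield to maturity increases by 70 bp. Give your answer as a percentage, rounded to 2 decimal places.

Periodic yield y = 0.024. Modified duration first:
  t   CF        PV=CF/(1+0.024)^t    t·PV
  1       117.50       114.7461       114.7461
  2       117.50       112.0567       224.1135
  3     1,117.50     1,040.7530     3,122.2589
  Σ                  1,267.5558     3,461.1185
P = 1,267.5558; D_Mac = 2.73055 yrs; D_mod = 2.73055/(1+0.024) = 2.66655 yrs.
ΔP/P ≈ -D_mod · Δy = -2.66655 × (+0.007) = -0.018666 = -1.8666%.

-1.87%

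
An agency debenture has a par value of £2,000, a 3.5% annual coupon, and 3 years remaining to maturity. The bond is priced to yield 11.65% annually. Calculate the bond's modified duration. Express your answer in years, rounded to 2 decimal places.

2.59 years

Periodic yield y = 0.1165. First find Macaulay duration:
  t   CF        PV=CF/(1+0.1165)^t    t·PV
  1        70.00        62.6959        62.6959
  2        70.00        56.1540       112.3080
  3     2,070.00     1,487.2849     4,461.8546
  Σ                  1,606.1348     4,636.8585
P = 1,606.1348; Macaulay duration = 4,636.8585 / 1,606.1348 = 2.88697 years.
Modified duration = D_Mac / (1 + y) = 2.88697 / 1.1165 = 2.58573 years.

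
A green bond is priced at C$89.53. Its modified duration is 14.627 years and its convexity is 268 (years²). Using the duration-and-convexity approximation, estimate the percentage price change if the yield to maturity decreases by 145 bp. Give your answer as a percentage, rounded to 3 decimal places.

Duration effect: -D_mod·Δy = -14.627 × (-0.0145) = +0.2120915
Convexity effect: ½·C·(Δy)² = 0.5 × 268 × (-0.0145)² = +0.0281735
ΔP/P ≈ +0.2120915 + 0.0281735 = +0.240265
= +24.0265%.

+24.027%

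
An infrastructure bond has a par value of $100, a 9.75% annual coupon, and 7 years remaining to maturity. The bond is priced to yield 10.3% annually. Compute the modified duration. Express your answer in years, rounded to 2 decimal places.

Periodic yield y = 0.103. First find Macaulay duration:
  t   CF        PV=CF/(1+0.103)^t    t·PV
  1         9.75         8.8395         8.8395
  2         9.75         8.0141        16.0282
  3         9.75         7.2657        21.7971
  4         9.75         6.5872        26.3489
  5         9.75         5.9721        29.8605
  6         9.75         5.4144        32.4865
  7       109.75        55.2556       386.7889
  Σ                     97.3486       522.1496
P = 97.3486; Macaulay duration = 522.1496 / 97.3486 = 5.36371 years.
Modified duration = D_Mac / (1 + y) = 5.36371 / 1.103 = 4.86284 years.

4.86 years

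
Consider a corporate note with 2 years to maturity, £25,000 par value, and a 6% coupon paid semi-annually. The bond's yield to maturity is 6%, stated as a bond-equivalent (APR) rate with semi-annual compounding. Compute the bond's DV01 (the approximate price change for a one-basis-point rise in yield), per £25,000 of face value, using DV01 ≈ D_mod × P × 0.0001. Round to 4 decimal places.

Periodic yield y = 0.03.
  t   CF        PV=CF/(1+0.03)^t    t·PV
  1       750.00       728.1553       728.1553
  2       750.00       706.9469     1,413.8939
  3       750.00       686.3562     2,059.0687
  4    25,750.00    22,878.5415    91,514.1659
  Σ                 25,000.0000    95,715.2839
P = 25,000.0000; D_Mac = 3.82861 half-year periods = 1.91431 yrs; D_mod = 1.85855 yrs.
DV01 ≈ 1.85855 × 25,000.0000 × 0.0001 = 4.646373.

£4.6464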